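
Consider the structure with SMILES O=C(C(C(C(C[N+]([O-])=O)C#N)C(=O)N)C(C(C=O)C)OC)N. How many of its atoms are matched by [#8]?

6

Check the 22 heavy atoms by environment: 12× C → no; 5× O → match; 1× N (charge +1) → no; 1× O (charge -1) → match; 3× N → no.
Summing the matching environments: 5 + 1 = 6 matching atoms.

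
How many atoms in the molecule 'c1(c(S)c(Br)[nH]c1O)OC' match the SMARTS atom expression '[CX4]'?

The query [CX4] means: C with X4: aliphatic carbon with exactly 4 total connections (bonds + H).
Check the 10 heavy atoms by environment: 1× n (aromatic, X3) → no; 4× c (aromatic, X3) → no; 1× Br (X1) → no; 2× O (X2) → no; 1× C (X4) → match; 1× S (X2) → no.
That gives 1 matching atom.

1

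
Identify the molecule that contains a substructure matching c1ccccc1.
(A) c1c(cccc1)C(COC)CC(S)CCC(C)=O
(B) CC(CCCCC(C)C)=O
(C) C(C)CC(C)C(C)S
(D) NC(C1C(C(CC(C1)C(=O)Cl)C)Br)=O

A

c1ccccc1 describes six aromatic carbons in a ring (a benzene ring).
(A) contains a phenyl ring, which satisfies every atom and bond constraint.
(B) has a methyl group (-CH3) but no six-membered all-carbon aromatic ring is present.
(C) has a methyl group (-CH3) but no six-membered all-carbon aromatic ring is present.
(D) has a methyl group (-CH3) but no six-membered all-carbon aromatic ring is present.
So the answer is (A).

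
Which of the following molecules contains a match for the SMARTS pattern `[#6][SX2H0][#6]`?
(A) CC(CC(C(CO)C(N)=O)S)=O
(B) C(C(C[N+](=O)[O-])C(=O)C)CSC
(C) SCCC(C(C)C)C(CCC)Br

B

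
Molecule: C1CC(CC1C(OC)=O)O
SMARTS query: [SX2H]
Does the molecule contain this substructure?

No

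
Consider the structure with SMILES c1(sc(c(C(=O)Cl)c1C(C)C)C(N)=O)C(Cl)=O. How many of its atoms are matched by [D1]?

8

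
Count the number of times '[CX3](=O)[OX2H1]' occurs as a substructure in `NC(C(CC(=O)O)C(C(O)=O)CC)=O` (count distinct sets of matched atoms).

[CX3](=O)[OX2H1] is the SMARTS for a carboxylic acid: an sp2 carbon double-bonded to O and single-bonded to an -OH oxygen.
The molecule carries 2 separate instances of a carboxylic acid group (-C(=O)OH) meeting every constraint; each maps to a distinct set of atoms, giving 2 matches.

2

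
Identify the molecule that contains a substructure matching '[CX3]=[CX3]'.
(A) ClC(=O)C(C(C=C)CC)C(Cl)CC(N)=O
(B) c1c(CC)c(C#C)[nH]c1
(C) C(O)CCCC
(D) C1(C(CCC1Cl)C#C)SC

A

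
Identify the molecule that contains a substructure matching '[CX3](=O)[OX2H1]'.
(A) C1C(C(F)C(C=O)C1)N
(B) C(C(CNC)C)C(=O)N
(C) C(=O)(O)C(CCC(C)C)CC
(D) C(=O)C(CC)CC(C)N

C

[CX3](=O)[OX2H1] describes an sp2 carbon double-bonded to O and single-bonded to an -OH oxygen (a carboxylic acid).
(A) has an aldehyde (-CHO) but there is no singly-bonded oxygen on the carbonyl carbon.
(B) has a primary amide (-C(=O)NH2) but the carbonyl is bonded to N, not to an -OH oxygen.
(C) contains a carboxylic acid group (-C(=O)OH), which satisfies every atom and bond constraint.
(D) has an aldehyde (-CHO) but there is no singly-bonded oxygen on the carbonyl carbon.
So the answer is (C).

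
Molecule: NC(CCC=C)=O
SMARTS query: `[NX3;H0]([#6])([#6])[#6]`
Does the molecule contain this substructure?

No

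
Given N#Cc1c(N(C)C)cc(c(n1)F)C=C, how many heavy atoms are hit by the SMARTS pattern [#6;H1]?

2

The query [#6;H1] means: any carbon bearing exactly one hydrogen.
Check the 14 heavy atoms by environment: 1× n (aromatic, H0) → no; 4× c (aromatic, H0) → no; 1× c (aromatic, H1) → match; 1× C (H0) → no; 2× N (H0) → no; 2× C (H3) → no; 1× F (H0) → no; 1× C (H1) → match; 1× C (H2) → no.
Summing the matching environments: 1 + 1 = 2 matching atoms.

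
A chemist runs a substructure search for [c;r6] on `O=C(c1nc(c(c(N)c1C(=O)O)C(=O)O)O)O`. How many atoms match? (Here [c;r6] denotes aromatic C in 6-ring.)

The query [c;r6] means: aromatic carbon that belongs to a six-membered ring.
Check the 17 heavy atoms by environment: 1× n (aromatic, in 6-ring) → no; 5× c (aromatic, in 6-ring) → match; 3× C (acyclic) → no; 7× O (acyclic) → no; 1× N (acyclic) → no.
That gives 5 matching atoms.

5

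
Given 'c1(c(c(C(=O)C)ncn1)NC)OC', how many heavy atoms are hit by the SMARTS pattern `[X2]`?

3

The query [X2] means: any atom with exactly two total connections (bonds + H).
Check the 13 heavy atoms by environment: 2× n (aromatic, X2) → match; 4× c (aromatic, X3) → no; 1× N (X3) → no; 3× C (X4) → no; 1× C (X3) → no; 1× O (X1) → no; 1× O (X2) → match.
Summing the matching environments: 2 + 1 = 3 matching atoms.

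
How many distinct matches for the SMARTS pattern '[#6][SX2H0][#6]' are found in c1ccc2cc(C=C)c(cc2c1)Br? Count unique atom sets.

[#6][SX2H0][#6] is the SMARTS for a thioether: an aliphatic sulfur bridging two carbons with no H on the sulfur.
No fragment in the molecule satisfies every constraint, giving 0 matches.

0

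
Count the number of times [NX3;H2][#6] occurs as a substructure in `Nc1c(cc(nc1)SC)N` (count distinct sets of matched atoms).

2

[NX3;H2][#6] is the SMARTS for a primary amine: a trivalent nitrogen with two H attached to carbon.
The molecule carries 2 separate instances of a primary amino group (-NH2) meeting every constraint; each maps to a distinct set of atoms, giving 2 matches.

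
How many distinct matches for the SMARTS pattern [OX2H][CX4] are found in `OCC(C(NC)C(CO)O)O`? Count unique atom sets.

4

[OX2H][CX4] is the SMARTS for an aliphatic alcohol: a hydroxyl oxygen bound to an sp3 (X4) carbon.
The molecule carries 4 separate instances of a hydroxyl group (-OH) meeting every constraint; each maps to a distinct set of atoms, giving 4 matches.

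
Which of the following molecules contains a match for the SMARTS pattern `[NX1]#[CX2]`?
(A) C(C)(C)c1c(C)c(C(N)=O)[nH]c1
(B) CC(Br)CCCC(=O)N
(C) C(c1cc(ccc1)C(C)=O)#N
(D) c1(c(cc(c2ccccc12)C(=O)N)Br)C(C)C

[NX1]#[CX2] describes a nitrogen triple-bonded to a two-connected carbon (a nitrile).
(A) has a primary amide (-C(=O)NH2) but the nitrogen is NX3, not NX1.
(B) has a primary amide (-C(=O)NH2) but the nitrogen is NX3, not NX1.
(C) contains a nitrile (-C#N), which satisfies every atom and bond constraint.
(D) has a primary amide (-C(=O)NH2) but the nitrogen is NX3, not NX1.
So the answer is (C).

C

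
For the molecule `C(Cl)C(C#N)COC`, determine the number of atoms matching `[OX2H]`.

0

The query [OX2H] means: aliphatic oxygen with two connections, one of which is H — an -OH oxygen.
Check the 8 heavy atoms by environment: 2× C (H2, X4) → no; 1× C (H1, X4) → no; 1× O (H0, X2) → no; 1× C (H3, X4) → no; 1× C (H0, X2) → no; 1× N (H0, X1) → no; 1× Cl (H0, X1) → no.
No environment satisfies the query, so 0 matching atoms.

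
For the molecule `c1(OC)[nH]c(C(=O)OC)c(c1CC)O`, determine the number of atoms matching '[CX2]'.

The query [CX2] means: C with X2: aliphatic carbon with exactly 2 total connections.
Check the 14 heavy atoms by environment: 1× n (aromatic, X3) → no; 4× c (aromatic, X3) → no; 3× O (X2) → no; 4× C (X4) → no; 1× C (X3) → no; 1× O (X1) → no.
No environment satisfies the query, so 0 matching atoms.

0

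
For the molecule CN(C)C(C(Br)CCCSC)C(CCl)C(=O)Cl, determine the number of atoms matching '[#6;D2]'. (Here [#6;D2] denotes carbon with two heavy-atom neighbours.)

The query [#6;D2] means: any carbon bonded to exactly two heavy atoms.
Check the 17 heavy atoms by environment: 4× C (D2) → match; 4× C (D3) → no; 1× O (D1) → no; 2× Cl (D1) → no; 1× S (D2) → no; 3× C (D1) → no; 1× N (D3) → no; 1× Br (D1) → no.
That gives 4 matching atoms.

4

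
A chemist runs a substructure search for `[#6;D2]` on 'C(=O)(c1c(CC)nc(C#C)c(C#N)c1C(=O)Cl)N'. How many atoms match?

3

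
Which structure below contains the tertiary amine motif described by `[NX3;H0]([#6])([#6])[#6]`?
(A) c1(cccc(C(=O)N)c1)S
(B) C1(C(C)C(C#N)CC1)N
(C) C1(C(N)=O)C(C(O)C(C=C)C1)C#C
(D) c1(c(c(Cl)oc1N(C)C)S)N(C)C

D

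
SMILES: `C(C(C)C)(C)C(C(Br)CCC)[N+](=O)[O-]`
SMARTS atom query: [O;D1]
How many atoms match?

2

Check the 14 heavy atoms by environment: 4× C (D1) → no; 2× C (D2) → no; 4× C (D3) → no; 1× N (charge +1, D3) → no; 1× O (charge -1, D1) → match; 1× O (D1) → match; 1× Br (D1) → no.
Summing the matching environments: 1 + 1 = 2 matching atoms.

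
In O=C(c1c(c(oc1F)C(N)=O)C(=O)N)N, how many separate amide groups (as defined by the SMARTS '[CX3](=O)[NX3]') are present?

3

[CX3](=O)[NX3] is the SMARTS for an amide: a carbonyl carbon bonded to a trivalent nitrogen.
The molecule carries 3 separate instances of a primary amide (-C(=O)NH2) meeting every constraint; each maps to a distinct set of atoms, giving 3 matches.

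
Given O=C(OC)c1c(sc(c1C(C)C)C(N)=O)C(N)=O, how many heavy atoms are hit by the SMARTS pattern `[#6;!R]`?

The query [#6;!R] means: carbon not in any ring.
Check the 18 heavy atoms by environment: 1× s (aromatic, in 5-ring) → no; 4× c (aromatic, in 5-ring) → no; 7× C (acyclic) → match; 4× O (acyclic) → no; 2× N (acyclic) → no.
That gives 7 matching atoms.

7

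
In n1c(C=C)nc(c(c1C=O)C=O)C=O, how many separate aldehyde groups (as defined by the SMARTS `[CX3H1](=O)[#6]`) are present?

[CX3H1](=O)[#6] is the SMARTS for an aldehyde: an sp2 carbon with one H, double-bonded to O and single-bonded to carbon.
The molecule carries 3 separate instances of an aldehyde (-CHO) meeting every constraint; each maps to a distinct set of atoms, giving 3 matches.

3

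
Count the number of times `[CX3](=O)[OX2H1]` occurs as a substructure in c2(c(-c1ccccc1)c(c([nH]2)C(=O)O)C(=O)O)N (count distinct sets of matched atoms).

2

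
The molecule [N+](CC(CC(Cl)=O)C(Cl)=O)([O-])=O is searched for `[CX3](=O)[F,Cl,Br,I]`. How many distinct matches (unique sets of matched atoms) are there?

[CX3](=O)[F,Cl,Br,I] is the SMARTS for an acyl halide: a carbonyl carbon bonded to a halogen.
The molecule carries 2 separate instances of an acyl chloride (-C(=O)Cl) meeting every constraint; each maps to a distinct set of atoms, giving 2 matches.

2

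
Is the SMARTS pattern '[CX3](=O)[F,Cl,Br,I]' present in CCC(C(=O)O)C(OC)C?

No

The pattern [CX3](=O)[F,Cl,Br,I] describes a carbonyl carbon bonded to a halogen — an acyl halide.
The closest candidate here is a carboxylic acid group (-C(=O)OH), but the carbonyl is bonded to -OH, not to a halogen. No other fragment satisfies the full query, so there is no match.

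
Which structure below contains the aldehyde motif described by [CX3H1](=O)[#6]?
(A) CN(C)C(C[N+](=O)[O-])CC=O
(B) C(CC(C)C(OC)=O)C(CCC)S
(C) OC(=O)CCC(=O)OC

[CX3H1](=O)[#6] describes an sp2 carbon with one H, double-bonded to O and single-bonded to carbon (an aldehyde).
(A) contains an aldehyde (-CHO), which satisfies every atom and bond constraint.
(B) has a methyl-ester group (-C(=O)OCH3) but the carbonyl carbon has H0, not H1.
(C) has a methyl-ester group (-C(=O)OCH3) but the carbonyl carbon has H0, not H1.
So the answer is (A).

A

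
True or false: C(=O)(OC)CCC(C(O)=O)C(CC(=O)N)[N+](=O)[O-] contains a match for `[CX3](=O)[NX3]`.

True

The pattern [CX3](=O)[NX3] describes a carbonyl carbon bonded to a trivalent nitrogen — an amide.
The molecule carries a primary amide (-C(=O)NH2), whose atoms satisfy every constraint of the query, so the pattern matches.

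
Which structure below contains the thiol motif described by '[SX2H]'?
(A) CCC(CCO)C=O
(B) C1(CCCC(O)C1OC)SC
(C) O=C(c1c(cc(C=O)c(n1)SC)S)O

C

[SX2H] describes an aliphatic sulfur with two connections, one being H (a thiol).
(A) has a hydroxyl group (-OH) but it is an -OH, not an -SH.
(B) has a hydroxyl group (-OH) but it is an -OH, not an -SH.
(C) contains a thiol (-SH), which satisfies every atom and bond constraint.
So the answer is (C).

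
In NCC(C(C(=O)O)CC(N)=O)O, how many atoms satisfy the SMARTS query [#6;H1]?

2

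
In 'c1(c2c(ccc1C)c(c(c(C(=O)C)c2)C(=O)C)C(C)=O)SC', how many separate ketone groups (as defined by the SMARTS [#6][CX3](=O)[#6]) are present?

3

[#6][CX3](=O)[#6] is the SMARTS for a ketone: a carbonyl carbon (no H) flanked by two carbons.
The molecule carries 3 separate instances of an acetyl/ketone group (-C(=O)CH3) meeting every constraint; each maps to a distinct set of atoms, giving 3 matches.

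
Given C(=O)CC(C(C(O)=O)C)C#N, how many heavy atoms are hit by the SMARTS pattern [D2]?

3

The query [D2] means: atom with exactly two heavy-atom neighbours.
Check the 11 heavy atoms by environment: 1× C (D1) → no; 3× C (D3) → no; 3× C (D2) → match; 1× N (D1) → no; 3× O (D1) → no.
That gives 3 matching atoms.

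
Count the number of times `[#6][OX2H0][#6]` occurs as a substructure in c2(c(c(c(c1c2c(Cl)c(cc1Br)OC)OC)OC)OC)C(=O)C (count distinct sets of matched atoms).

[#6][OX2H0][#6] is the SMARTS for an ether: an aliphatic oxygen bridging two carbons with no H on the oxygen.
The molecule carries 4 separate instances of a methoxy ether (-OCH3) meeting every constraint; each maps to a distinct set of atoms, giving 4 matches.

4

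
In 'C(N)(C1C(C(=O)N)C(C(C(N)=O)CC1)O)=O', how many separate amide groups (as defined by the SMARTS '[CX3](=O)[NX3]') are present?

3

[CX3](=O)[NX3] is the SMARTS for an amide: a carbonyl carbon bonded to a trivalent nitrogen.
The molecule carries 3 separate instances of a primary amide (-C(=O)NH2) meeting every constraint; each maps to a distinct set of atoms, giving 3 matches.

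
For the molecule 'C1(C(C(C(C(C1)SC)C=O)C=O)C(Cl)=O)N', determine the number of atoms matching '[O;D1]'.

The query [O;D1] means: aliphatic oxygen bonded to exactly one heavy atom.
Check the 16 heavy atoms by environment: 6× C (D3) → no; 3× C (D2) → no; 1× S (D2) → no; 1× C (D1) → no; 3× O (D1) → match; 1× Cl (D1) → no; 1× N (D1) → no.
That gives 3 matching atoms.

3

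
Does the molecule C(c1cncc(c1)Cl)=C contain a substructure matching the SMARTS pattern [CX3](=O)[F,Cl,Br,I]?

The pattern [CX3](=O)[F,Cl,Br,I] describes a carbonyl carbon bonded to a halogen — an acyl halide.
The closest candidate here is a chloro substituent, but the Cl is not on a carbonyl carbon. No other fragment satisfies the full query, so there is no match.

No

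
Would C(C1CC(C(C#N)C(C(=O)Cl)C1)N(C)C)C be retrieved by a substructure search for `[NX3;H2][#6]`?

No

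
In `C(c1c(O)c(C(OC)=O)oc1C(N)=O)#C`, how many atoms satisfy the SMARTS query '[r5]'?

5

The query [r5] means: r5 matches atoms in a five-membered ring.
Check the 15 heavy atoms by environment: 1× o (aromatic, in 5-ring) → match; 4× c (aromatic, in 5-ring) → match; 5× C (acyclic) → no; 4× O (acyclic) → no; 1× N (acyclic) → no.
Summing the matching environments: 1 + 4 = 5 matching atoms.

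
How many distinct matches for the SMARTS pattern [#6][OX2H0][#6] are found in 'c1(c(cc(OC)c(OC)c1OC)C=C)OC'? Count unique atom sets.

[#6][OX2H0][#6] is the SMARTS for an ether: an aliphatic oxygen bridging two carbons with no H on the oxygen.
The molecule carries 4 separate instances of a methoxy ether (-OCH3) meeting every constraint; each maps to a distinct set of atoms, giving 4 matches.

4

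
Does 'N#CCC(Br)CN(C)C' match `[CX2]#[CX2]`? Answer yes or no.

The pattern [CX2]#[CX2] describes a carbon-carbon triple bond — an alkyne.
The closest candidate here is a nitrile (-C#N), but the triple bond is C#N, not C#C. No other fragment satisfies the full query, so there is no match.

No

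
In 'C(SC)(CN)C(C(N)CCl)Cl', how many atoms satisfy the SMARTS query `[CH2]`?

Check the 11 heavy atoms by environment: 2× C (H2) → match; 3× C (H1) → no; 2× N (H2) → no; 2× Cl (H0) → no; 1× S (H0) → no; 1× C (H3) → no.
That gives 2 matching atoms.

2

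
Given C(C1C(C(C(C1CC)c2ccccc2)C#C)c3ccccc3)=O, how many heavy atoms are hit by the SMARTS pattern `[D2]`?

13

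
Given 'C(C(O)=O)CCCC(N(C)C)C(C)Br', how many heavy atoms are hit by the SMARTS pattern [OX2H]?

1

Check the 14 heavy atoms by environment: 3× C (H3, X4) → no; 2× C (H1, X4) → no; 4× C (H2, X4) → no; 1× Br (H0, X1) → no; 1× C (H0, X3) → no; 1× O (H0, X1) → no; 1× O (H1, X2) → match; 1× N (H0, X3) → no.
That gives 1 matching atom.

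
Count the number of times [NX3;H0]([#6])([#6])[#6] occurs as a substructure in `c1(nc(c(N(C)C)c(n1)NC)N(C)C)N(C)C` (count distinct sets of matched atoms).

[NX3;H0]([#6])([#6])[#6] is the SMARTS for a tertiary amine: a trivalent nitrogen with no H, bonded to three carbons.
The molecule carries 3 separate instances of a dimethylamino group (-N(CH3)2) meeting every constraint; each maps to a distinct set of atoms, giving 3 matches.

3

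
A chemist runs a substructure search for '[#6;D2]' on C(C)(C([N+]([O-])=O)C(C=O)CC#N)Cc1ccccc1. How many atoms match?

The query [#6;D2] means: any carbon bonded to exactly two heavy atoms.
Check the 19 heavy atoms by environment: 4× C (D2) → match; 3× C (D3) → no; 1× C (D1) → no; 1× N (charge +1, D3) → no; 1× O (charge -1, D1) → no; 2× O (D1) → no; 1× c (aromatic, D3) → no; 5× c (aromatic, D2) → match; 1× N (D1) → no.
Summing the matching environments: 4 + 5 = 9 matching atoms.

9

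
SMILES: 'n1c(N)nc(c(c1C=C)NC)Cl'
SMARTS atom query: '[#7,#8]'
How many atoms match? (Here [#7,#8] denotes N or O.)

4

Check the 12 heavy atoms by environment: 2× n (aromatic) → match; 4× c (aromatic) → no; 3× C → no; 2× N → match; 1× Cl → no.
Summing the matching environments: 2 + 2 = 4 matching atoms.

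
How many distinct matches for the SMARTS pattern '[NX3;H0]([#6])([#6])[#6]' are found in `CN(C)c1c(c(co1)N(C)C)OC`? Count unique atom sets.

[NX3;H0]([#6])([#6])[#6] is the SMARTS for a tertiary amine: a trivalent nitrogen with no H, bonded to three carbons.
The molecule carries 2 separate instances of a dimethylamino group (-N(CH3)2) meeting every constraint; each maps to a distinct set of atoms, giving 2 matches.

2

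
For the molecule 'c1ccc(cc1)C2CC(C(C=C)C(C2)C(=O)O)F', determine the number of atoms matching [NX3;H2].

The query [NX3;H2] means: aliphatic N with 3 total connections, two of them H — an -NH2 nitrogen (amine or amide).
Check the 18 heavy atoms by environment: 4× C (H1, X4) → no; 2× C (H2, X4) → no; 1× C (H1, X3) → no; 1× C (H2, X3) → no; 1× F (H0, X1) → no; 1× c (aromatic, H0, X3) → no; 5× c (aromatic, H1, X3) → no; 1× C (H0, X3) → no; 1× O (H0, X1) → no; 1× O (H1, X2) → no.
No environment satisfies the query, so 0 matching atoms.

0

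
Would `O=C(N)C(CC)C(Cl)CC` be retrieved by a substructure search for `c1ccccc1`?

The pattern c1ccccc1 describes six aromatic carbons in a ring — a benzene ring.
The closest candidate here is a methyl group (-CH3), but no six-membered all-carbon aromatic ring is present. No other fragment satisfies the full query, so there is no match.

No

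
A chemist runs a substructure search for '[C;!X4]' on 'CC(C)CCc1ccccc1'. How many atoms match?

0

The query [C;!X4] means: aliphatic carbon that does not have four total connections.
Check the 11 heavy atoms by environment: 5× C (X4) → no; 6× c (aromatic, X3) → no.
No environment satisfies the query, so 0 matching atoms.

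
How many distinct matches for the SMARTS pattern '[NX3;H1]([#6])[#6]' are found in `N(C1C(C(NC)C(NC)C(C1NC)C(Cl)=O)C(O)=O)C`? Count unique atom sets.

4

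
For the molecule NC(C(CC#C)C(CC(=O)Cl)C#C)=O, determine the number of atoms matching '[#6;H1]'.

4

The query [#6;H1] means: any carbon bearing exactly one hydrogen.
Check the 14 heavy atoms by environment: 2× C (H2) → no; 4× C (H1) → match; 4× C (H0) → no; 2× O (H0) → no; 1× Cl (H0) → no; 1× N (H2) → no.
That gives 4 matching atoms.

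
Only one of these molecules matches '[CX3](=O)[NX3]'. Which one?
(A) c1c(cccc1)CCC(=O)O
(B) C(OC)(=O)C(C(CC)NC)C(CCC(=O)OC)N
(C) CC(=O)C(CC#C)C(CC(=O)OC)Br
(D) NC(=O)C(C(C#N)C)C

D

[CX3](=O)[NX3] describes a carbonyl carbon bonded to a trivalent nitrogen (an amide).
(A) has a carboxylic acid group (-C(=O)OH) but the carbonyl is bonded to O, not to an NX3 nitrogen.
(B) has a methyl-ester group (-C(=O)OCH3) but the carbonyl is bonded to O, not to an NX3 nitrogen.
(C) has a methyl-ester group (-C(=O)OCH3) but the carbonyl is bonded to O, not to an NX3 nitrogen.
(D) contains a primary amide (-C(=O)NH2), which satisfies every atom and bond constraint.
So the answer is (D).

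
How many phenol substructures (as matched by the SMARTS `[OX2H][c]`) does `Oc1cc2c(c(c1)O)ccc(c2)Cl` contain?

2

[OX2H][c] is the SMARTS for a phenol: a hydroxyl oxygen attached to an aromatic carbon.
The molecule carries 2 separate instances of a hydroxyl group (-OH) meeting every constraint; each maps to a distinct set of atoms, giving 2 matches.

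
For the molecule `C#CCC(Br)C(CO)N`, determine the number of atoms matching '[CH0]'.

1

The query [CH0] means: aliphatic carbon with no attached hydrogen.
Check the 9 heavy atoms by environment: 2× C (H2) → no; 3× C (H1) → no; 1× N (H2) → no; 1× C (H0) → match; 1× Br (H0) → no; 1× O (H1) → no.
That gives 1 matching atom.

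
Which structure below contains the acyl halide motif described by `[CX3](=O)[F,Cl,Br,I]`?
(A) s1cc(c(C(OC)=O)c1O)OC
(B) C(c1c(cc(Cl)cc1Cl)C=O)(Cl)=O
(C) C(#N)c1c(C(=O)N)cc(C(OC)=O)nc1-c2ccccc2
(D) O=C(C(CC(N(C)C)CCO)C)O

B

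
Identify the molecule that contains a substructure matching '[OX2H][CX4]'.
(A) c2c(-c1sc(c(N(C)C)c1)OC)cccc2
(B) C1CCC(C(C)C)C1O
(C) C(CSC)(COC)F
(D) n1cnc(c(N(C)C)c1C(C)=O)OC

B

[OX2H][CX4] describes a hydroxyl oxygen bound to an sp3 (X4) carbon (an aliphatic alcohol).
(A) has a methoxy ether (-OCH3) but the oxygen has H0 (ether), not H1.
(B) contains a hydroxyl group (-OH), which satisfies every atom and bond constraint.
(C) has a methoxy ether (-OCH3) but the oxygen has H0 (ether), not H1.
(D) has a methoxy ether (-OCH3) but the oxygen has H0 (ether), not H1.
So the answer is (B).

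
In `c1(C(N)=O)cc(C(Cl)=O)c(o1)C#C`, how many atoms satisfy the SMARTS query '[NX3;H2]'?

1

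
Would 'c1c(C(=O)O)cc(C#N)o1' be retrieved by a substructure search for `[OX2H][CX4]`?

The pattern [OX2H][CX4] describes a hydroxyl oxygen bound to an sp3 (X4) carbon — an aliphatic alcohol.
The closest candidate here is a carboxylic acid group (-C(=O)OH), but the -OH is on a CX3 carbonyl carbon, not a CX4 carbon. No other fragment satisfies the full query, so there is no match.

No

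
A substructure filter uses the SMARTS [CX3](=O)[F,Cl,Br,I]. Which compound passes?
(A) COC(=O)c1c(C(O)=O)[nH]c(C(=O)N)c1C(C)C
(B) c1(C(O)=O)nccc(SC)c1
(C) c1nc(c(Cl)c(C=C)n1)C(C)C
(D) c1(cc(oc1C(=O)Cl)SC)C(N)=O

D

[CX3](=O)[F,Cl,Br,I] describes a carbonyl carbon bonded to a halogen (an acyl halide).
(A) has a carboxylic acid group (-C(=O)OH) but the carbonyl is bonded to -OH, not to a halogen.
(B) has a carboxylic acid group (-C(=O)OH) but the carbonyl is bonded to -OH, not to a halogen.
(C) has a chloro substituent but the Cl is not on a carbonyl carbon.
(D) contains an acyl chloride (-C(=O)Cl), which satisfies every atom and bond constraint.
So the answer is (D).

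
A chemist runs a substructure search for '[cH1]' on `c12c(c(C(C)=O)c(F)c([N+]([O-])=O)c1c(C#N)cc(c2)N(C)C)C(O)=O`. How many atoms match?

2

The query [cH1] means: aromatic carbon bearing exactly one hydrogen.
Check the 25 heavy atoms by environment: 8× c (aromatic, H0) → no; 2× c (aromatic, H1) → match; 1× F (H0) → no; 3× C (H0) → no; 2× N (H0) → no; 3× O (H0) → no; 3× C (H3) → no; 1× O (H1) → no; 1× N (charge +1, H0) → no; 1× O (charge -1, H0) → no.
That gives 2 matching atoms.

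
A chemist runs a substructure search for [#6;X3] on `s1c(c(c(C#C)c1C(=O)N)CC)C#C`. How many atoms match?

5

The query [#6;X3] means: any carbon (aromatic or not) with three total connections.
Check the 14 heavy atoms by environment: 1× s (aromatic, X2) → no; 4× c (aromatic, X3) → match; 4× C (X2) → no; 1× C (X3) → match; 1× O (X1) → no; 1× N (X3) → no; 2× C (X4) → no.
Summing the matching environments: 4 + 1 = 5 matching atoms.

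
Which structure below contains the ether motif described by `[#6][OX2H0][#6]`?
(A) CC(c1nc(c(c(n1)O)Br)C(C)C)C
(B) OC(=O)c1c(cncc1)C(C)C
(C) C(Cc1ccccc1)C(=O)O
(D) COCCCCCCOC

[#6][OX2H0][#6] describes an aliphatic oxygen bridging two carbons with no H on the oxygen (an ether).
(A) has a hydroxyl group (-OH) but the oxygen has H1, not H0 bridging two carbons.
(B) has a carboxylic acid group (-C(=O)OH) but the -OH oxygen has H1; the =O is OX1, not OX2.
(C) has a carboxylic acid group (-C(=O)OH) but the -OH oxygen has H1; the =O is OX1, not OX2.
(D) contains a methoxy ether (-OCH3), which satisfies every atom and bond constraint.
So the answer is (D).

D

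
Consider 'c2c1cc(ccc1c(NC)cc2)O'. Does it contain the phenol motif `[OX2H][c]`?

Yes

The pattern [OX2H][c] describes a hydroxyl oxygen attached to an aromatic carbon — a phenol.
The molecule carries a hydroxyl group (-OH), whose atoms satisfy every constraint of the query, so the pattern matches.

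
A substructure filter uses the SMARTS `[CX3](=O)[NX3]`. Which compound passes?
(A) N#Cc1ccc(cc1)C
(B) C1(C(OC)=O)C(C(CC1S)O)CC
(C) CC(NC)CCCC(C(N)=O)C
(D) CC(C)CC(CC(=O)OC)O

C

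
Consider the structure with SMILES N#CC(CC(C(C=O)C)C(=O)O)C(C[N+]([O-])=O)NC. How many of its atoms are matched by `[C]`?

11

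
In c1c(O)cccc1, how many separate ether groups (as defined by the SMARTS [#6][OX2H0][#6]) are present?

0

[#6][OX2H0][#6] is the SMARTS for an ether: an aliphatic oxygen bridging two carbons with no H on the oxygen.
The molecule has a hydroxyl group (-OH), but the oxygen has H1, not H0 bridging two carbons; nothing else fits, so there are 0 matches.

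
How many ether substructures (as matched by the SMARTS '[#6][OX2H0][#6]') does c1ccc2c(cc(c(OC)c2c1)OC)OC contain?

[#6][OX2H0][#6] is the SMARTS for an ether: an aliphatic oxygen bridging two carbons with no H on the oxygen.
The molecule carries 3 separate instances of a methoxy ether (-OCH3) meeting every constraint; each maps to a distinct set of atoms, giving 3 matches.

3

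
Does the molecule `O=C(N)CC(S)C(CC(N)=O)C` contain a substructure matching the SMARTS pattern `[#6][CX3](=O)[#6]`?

The pattern [#6][CX3](=O)[#6] describes a carbonyl carbon (no H) flanked by two carbons — a ketone.
The closest candidate here is a primary amide (-C(=O)NH2), but one neighbour of the carbonyl carbon is N, not C. No other fragment satisfies the full query, so there is no match.

No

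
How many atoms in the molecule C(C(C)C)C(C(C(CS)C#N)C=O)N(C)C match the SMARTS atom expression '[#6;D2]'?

The query [#6;D2] means: any carbon bonded to exactly two heavy atoms.
Check the 16 heavy atoms by environment: 4× C (D2) → match; 4× C (D3) → no; 1× O (D1) → no; 4× C (D1) → no; 1× N (D3) → no; 1× N (D1) → no; 1× S (D1) → no.
That gives 4 matching atoms.

4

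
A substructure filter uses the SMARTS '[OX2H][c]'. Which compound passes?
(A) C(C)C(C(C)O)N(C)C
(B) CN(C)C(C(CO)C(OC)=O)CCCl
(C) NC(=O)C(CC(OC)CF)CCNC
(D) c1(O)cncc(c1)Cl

[OX2H][c] describes a hydroxyl oxygen attached to an aromatic carbon (a phenol).
(A) has a hydroxyl group (-OH) but the -OH is on an aliphatic carbon, not an aromatic c.
(B) has a hydroxyl group (-OH) but the -OH is on an aliphatic carbon, not an aromatic c.
(C) has a methoxy ether (-OCH3) but the oxygen has H0, not H1.
(D) contains a hydroxyl group (-OH), which satisfies every atom and bond constraint.
So the answer is (D).

D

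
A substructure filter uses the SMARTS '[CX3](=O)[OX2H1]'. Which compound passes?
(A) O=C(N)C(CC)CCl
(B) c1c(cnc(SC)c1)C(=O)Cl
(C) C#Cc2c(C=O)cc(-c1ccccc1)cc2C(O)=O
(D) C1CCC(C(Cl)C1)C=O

C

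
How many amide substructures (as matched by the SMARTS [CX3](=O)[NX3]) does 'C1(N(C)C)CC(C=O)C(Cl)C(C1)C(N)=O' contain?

1

[CX3](=O)[NX3] is the SMARTS for an amide: a carbonyl carbon bonded to a trivalent nitrogen.
Exactly one fragment in the molecule meets all constraints, giving 1 match.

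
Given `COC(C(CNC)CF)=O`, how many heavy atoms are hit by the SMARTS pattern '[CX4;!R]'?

Check the 10 heavy atoms by environment: 5× C (X4, acyclic) → match; 1× F (X1, acyclic) → no; 1× C (X3, acyclic) → no; 1× O (X1, acyclic) → no; 1× O (X2, acyclic) → no; 1× N (X3, acyclic) → no.
That gives 5 matching atoms.

5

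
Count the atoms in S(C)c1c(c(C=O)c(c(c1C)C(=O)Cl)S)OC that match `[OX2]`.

1

Check the 17 heavy atoms by environment: 6× c (aromatic, X3) → no; 2× C (X3) → no; 2× O (X1) → no; 1× Cl (X1) → no; 2× S (X2) → no; 3× C (X4) → no; 1× O (X2) → match.
That gives 1 matching atom.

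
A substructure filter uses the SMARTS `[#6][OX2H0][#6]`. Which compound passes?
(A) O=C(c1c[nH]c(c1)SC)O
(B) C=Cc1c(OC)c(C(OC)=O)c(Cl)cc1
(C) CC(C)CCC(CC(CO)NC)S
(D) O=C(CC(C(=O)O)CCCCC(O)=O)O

B

[#6][OX2H0][#6] describes an aliphatic oxygen bridging two carbons with no H on the oxygen (an ether).
(A) has a carboxylic acid group (-C(=O)OH) but the -OH oxygen has H1; the =O is OX1, not OX2.
(B) contains a methoxy ether (-OCH3), which satisfies every atom and bond constraint.
(C) has a hydroxyl group (-OH) but the oxygen has H1, not H0 bridging two carbons.
(D) has a carboxylic acid group (-C(=O)OH) but the -OH oxygen has H1; the =O is OX1, not OX2.
So the answer is (B).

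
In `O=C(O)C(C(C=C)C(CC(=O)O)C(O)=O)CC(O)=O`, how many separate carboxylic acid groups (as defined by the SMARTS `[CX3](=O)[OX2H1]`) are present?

4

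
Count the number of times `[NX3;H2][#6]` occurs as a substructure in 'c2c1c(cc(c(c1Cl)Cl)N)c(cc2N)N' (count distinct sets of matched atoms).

[NX3;H2][#6] is the SMARTS for a primary amine: a trivalent nitrogen with two H attached to carbon.
The molecule carries 3 separate instances of a primary amino group (-NH2) meeting every constraint; each maps to a distinct set of atoms, giving 3 matches.

3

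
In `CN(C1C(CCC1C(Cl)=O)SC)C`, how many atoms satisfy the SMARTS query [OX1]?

1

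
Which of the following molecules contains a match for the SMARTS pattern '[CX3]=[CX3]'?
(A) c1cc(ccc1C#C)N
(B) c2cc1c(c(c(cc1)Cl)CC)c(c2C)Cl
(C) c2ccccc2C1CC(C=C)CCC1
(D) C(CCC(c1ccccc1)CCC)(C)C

C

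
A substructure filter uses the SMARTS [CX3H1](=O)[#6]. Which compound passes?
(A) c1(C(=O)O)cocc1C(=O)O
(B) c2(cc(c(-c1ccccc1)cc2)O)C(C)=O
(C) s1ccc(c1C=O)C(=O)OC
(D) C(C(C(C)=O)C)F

C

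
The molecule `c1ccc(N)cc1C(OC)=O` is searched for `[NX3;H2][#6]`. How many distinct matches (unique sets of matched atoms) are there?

1

[NX3;H2][#6] is the SMARTS for a primary amine: a trivalent nitrogen with two H attached to carbon.
Exactly one fragment in the molecule meets all constraints, giving 1 match.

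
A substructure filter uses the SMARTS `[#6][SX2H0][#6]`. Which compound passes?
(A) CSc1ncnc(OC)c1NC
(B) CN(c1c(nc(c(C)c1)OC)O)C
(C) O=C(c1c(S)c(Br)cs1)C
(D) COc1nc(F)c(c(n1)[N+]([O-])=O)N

A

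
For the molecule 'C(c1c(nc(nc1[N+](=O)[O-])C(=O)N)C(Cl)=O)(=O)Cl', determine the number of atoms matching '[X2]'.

2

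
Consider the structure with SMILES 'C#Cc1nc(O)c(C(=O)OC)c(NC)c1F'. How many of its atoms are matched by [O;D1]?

2

The query [O;D1] means: aliphatic oxygen bonded to exactly one heavy atom.
Check the 16 heavy atoms by environment: 1× n (aromatic, D2) → no; 5× c (aromatic, D3) → no; 2× O (D1) → match; 1× N (D2) → no; 3× C (D1) → no; 1× C (D3) → no; 1× O (D2) → no; 1× C (D2) → no; 1× F (D1) → no.
That gives 2 matching atoms.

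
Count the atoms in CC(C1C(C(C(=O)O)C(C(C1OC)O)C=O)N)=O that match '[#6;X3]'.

3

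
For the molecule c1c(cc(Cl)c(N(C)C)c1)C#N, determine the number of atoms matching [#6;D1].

2

The query [#6;D1] means: carbon bonded to exactly one heavy atom.
Check the 12 heavy atoms by environment: 3× c (aromatic, D3) → no; 3× c (aromatic, D2) → no; 1× Cl (D1) → no; 1× C (D2) → no; 1× N (D1) → no; 1× N (D3) → no; 2× C (D1) → match.
That gives 2 matching atoms.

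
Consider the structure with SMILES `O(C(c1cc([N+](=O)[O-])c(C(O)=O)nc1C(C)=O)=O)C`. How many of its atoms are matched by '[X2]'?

The query [X2] means: any atom with exactly two total connections (bonds + H).
Check the 19 heavy atoms by environment: 1× n (aromatic, X2) → match; 5× c (aromatic, X3) → no; 3× C (X3) → no; 4× O (X1) → no; 2× O (X2) → match; 2× C (X4) → no; 1× N (charge +1, X3) → no; 1× O (charge -1, X1) → no.
Summing the matching environments: 1 + 2 = 3 matching atoms.

3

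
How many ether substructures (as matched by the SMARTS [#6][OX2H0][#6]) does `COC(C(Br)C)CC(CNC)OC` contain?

[#6][OX2H0][#6] is the SMARTS for an ether: an aliphatic oxygen bridging two carbons with no H on the oxygen.
The molecule carries 2 separate instances of a methoxy ether (-OCH3) meeting every constraint; each maps to a distinct set of atoms, giving 2 matches.

2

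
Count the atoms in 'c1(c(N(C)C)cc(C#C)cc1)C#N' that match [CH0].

2

Check the 13 heavy atoms by environment: 3× c (aromatic, H0) → no; 3× c (aromatic, H1) → no; 2× C (H0) → match; 1× C (H1) → no; 2× N (H0) → no; 2× C (H3) → no.
That gives 2 matching atoms.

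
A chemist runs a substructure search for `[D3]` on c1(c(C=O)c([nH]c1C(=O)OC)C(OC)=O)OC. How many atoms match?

Check the 17 heavy atoms by environment: 1× n (aromatic, D2) → no; 4× c (aromatic, D3) → match; 3× O (D2) → no; 3× C (D1) → no; 2× C (D3) → match; 3× O (D1) → no; 1× C (D2) → no.
Summing the matching environments: 4 + 2 = 6 matching atoms.

6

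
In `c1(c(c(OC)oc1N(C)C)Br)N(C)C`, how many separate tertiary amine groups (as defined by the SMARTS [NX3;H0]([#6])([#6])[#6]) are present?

2

[NX3;H0]([#6])([#6])[#6] is the SMARTS for a tertiary amine: a trivalent nitrogen with no H, bonded to three carbons.
The molecule carries 2 separate instances of a dimethylamino group (-N(CH3)2) meeting every constraint; each maps to a distinct set of atoms, giving 2 matches.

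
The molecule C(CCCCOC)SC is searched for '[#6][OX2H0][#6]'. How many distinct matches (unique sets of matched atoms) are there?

[#6][OX2H0][#6] is the SMARTS for an ether: an aliphatic oxygen bridging two carbons with no H on the oxygen.
Exactly one fragment in the molecule meets all constraints, giving 1 match.

1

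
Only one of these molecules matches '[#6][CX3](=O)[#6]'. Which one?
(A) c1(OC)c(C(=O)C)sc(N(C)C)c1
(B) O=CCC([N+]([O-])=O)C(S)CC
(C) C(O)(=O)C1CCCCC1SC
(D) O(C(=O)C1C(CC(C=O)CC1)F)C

A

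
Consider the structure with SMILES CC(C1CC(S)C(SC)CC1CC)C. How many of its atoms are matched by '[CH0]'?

0

Check the 14 heavy atoms by environment: 5× C (H1) → no; 3× C (H2) → no; 1× S (H0) → no; 4× C (H3) → no; 1× S (H1) → no.
No environment satisfies the query, so 0 matching atoms.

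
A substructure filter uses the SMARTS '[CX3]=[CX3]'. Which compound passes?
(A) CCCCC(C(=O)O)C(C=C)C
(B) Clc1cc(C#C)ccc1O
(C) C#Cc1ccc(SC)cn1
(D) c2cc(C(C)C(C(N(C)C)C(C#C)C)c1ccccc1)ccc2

A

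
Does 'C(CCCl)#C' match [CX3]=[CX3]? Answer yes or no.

No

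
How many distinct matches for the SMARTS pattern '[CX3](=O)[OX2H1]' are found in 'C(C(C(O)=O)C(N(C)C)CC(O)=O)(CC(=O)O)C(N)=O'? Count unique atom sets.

3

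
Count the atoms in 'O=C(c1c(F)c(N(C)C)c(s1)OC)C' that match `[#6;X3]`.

5

The query [#6;X3] means: any carbon (aromatic or not) with three total connections.
Check the 14 heavy atoms by environment: 1× s (aromatic, X2) → no; 4× c (aromatic, X3) → match; 1× F (X1) → no; 1× C (X3) → match; 1× O (X1) → no; 4× C (X4) → no; 1× O (X2) → no; 1× N (X3) → no.
Summing the matching environments: 4 + 1 = 5 matching atoms.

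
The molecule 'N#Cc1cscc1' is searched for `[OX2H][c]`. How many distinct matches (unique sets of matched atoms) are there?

0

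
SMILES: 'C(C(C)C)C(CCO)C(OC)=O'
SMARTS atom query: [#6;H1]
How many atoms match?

The query [#6;H1] means: any carbon bearing exactly one hydrogen.
Check the 12 heavy atoms by environment: 3× C (H2) → no; 2× C (H1) → match; 1× C (H0) → no; 2× O (H0) → no; 3× C (H3) → no; 1× O (H1) → no.
That gives 2 matching atoms.

2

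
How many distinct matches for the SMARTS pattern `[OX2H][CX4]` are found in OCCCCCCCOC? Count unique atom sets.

1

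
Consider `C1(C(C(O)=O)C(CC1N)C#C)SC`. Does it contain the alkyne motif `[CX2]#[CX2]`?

Yes

The pattern [CX2]#[CX2] describes a carbon-carbon triple bond — an alkyne.
The molecule carries an ethynyl group (-C#CH), whose atoms satisfy every constraint of the query, so the pattern matches.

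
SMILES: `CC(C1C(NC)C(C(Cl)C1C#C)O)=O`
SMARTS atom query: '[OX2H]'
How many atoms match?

1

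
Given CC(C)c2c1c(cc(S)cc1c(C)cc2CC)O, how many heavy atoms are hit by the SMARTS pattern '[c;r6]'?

10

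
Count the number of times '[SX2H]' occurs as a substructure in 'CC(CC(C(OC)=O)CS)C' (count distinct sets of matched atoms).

[SX2H] is the SMARTS for a thiol: an aliphatic sulfur with two connections, one being H.
Exactly one fragment in the molecule meets all constraints, giving 1 match.

1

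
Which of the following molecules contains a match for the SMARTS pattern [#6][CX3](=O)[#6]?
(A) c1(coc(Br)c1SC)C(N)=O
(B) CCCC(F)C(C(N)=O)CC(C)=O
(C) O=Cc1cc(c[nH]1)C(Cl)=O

B

[#6][CX3](=O)[#6] describes a carbonyl carbon (no H) flanked by two carbons (a ketone).
(A) has a primary amide (-C(=O)NH2) but one neighbour of the carbonyl carbon is N, not C.
(B) contains an acetyl/ketone group (-C(=O)CH3), which satisfies every atom and bond constraint.
(C) has an aldehyde (-CHO) but the carbonyl carbon has H1, so it is not flanked by two carbons.
So the answer is (B).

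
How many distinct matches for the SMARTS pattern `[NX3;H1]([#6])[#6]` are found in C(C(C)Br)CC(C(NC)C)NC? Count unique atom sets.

[NX3;H1]([#6])[#6] is the SMARTS for a secondary amine: a trivalent nitrogen with one H, bonded to two carbons.
The molecule carries 2 separate instances of an N-methylamino group (-NHCH3) meeting every constraint; each maps to a distinct set of atoms, giving 2 matches.

2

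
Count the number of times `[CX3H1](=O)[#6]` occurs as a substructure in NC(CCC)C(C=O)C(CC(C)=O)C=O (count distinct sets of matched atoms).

[CX3H1](=O)[#6] is the SMARTS for an aldehyde: an sp2 carbon with one H, double-bonded to O and single-bonded to carbon.
The molecule carries 2 separate instances of an aldehyde (-CHO) meeting every constraint; each maps to a distinct set of atoms, giving 2 matches.

2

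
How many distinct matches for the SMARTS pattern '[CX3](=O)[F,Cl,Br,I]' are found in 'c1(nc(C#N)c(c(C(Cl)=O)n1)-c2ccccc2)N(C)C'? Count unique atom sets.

[CX3](=O)[F,Cl,Br,I] is the SMARTS for an acyl halide: a carbonyl carbon bonded to a halogen.
Exactly one fragment in the molecule meets all constraints, giving 1 match.

1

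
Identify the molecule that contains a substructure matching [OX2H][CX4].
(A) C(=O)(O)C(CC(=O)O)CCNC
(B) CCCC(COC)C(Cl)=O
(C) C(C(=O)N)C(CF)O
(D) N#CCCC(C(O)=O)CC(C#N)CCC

[OX2H][CX4] describes a hydroxyl oxygen bound to an sp3 (X4) carbon (an aliphatic alcohol).
(A) has a carboxylic acid group (-C(=O)OH) but the -OH is on a CX3 carbonyl carbon, not a CX4 carbon.
(B) has a methoxy ether (-OCH3) but the oxygen has H0 (ether), not H1.
(C) contains a hydroxyl group (-OH), which satisfies every atom and bond constraint.
(D) has a carboxylic acid group (-C(=O)OH) but the -OH is on a CX3 carbonyl carbon, not a CX4 carbon.
So the answer is (C).

C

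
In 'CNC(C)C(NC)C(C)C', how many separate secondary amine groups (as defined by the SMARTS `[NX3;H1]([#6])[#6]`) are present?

2

[NX3;H1]([#6])[#6] is the SMARTS for a secondary amine: a trivalent nitrogen with one H, bonded to two carbons.
The molecule carries 2 separate instances of an N-methylamino group (-NHCH3) meeting every constraint; each maps to a distinct set of atoms, giving 2 matches.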